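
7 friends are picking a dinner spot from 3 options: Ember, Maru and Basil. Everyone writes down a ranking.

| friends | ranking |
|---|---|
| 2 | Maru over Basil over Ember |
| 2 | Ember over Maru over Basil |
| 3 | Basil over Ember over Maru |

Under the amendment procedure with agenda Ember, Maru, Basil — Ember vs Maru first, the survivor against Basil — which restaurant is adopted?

Basil

Round 1: Ember vs Maru — 5–2, Ember advances.
Round 2: Ember vs Basil — 2–5, Basil advances.
The agenda winner is Basil.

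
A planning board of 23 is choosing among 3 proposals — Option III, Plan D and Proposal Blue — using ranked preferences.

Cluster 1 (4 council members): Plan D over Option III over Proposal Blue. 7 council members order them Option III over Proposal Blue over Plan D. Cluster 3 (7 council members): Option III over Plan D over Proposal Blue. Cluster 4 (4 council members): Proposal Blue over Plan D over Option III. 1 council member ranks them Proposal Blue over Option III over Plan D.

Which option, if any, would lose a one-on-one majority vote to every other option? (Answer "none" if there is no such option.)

Plan D

Head-to-head results (23 council members):
Option III vs Plan D: Option III, 15–8.
Option III vs Proposal Blue: Option III wins 18–5.
Plan D vs Proposal Blue: Proposal Blue wins 12–11.
Plan D loses to every other option — it is the Condorcet loser.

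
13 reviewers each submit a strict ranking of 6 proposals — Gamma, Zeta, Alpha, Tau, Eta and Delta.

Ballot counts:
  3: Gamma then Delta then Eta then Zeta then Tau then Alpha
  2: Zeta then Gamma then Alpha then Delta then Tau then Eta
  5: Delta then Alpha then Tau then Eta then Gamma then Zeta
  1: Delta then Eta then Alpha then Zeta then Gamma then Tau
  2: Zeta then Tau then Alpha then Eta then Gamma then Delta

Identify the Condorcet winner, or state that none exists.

none

Head-to-head results (13 reviewers):
Gamma vs Zeta: Gamma preferred on 3+5 = 8 ballots; Gamma wins 8–5.
Gamma vs Alpha: 5 to 8, Alpha.
Gamma vs Tau: 3+2+1 = 6 for Gamma, 7 for Tau — Tau by 7–6.
Gamma vs Eta: Gamma is ranked higher on 3+2 = 5 ballots, Eta on 8. Eta wins 8–5.
Gamma vs Delta: 7 to 6, Gamma.
Zeta vs Alpha: Zeta is ranked higher on 3+2+2 = 7 ballots, Alpha on 6. Zeta wins 7–6.
Zeta vs Tau: 8 to 5, Zeta.
Zeta vs Eta: Zeta is ranked higher on 2+2 = 4 ballots, Eta on 9. Eta wins 9–4.
Zeta vs Delta: 4 to 9, Delta.
Alpha vs Tau: 8 to 5, Alpha.
Alpha vs Eta: 9 to 4, Alpha.
Alpha vs Delta: 2+2 = 4 for Alpha, 9 for Delta — Delta by 9–4.
Tau vs Eta: Tau preferred on 2+5+2 = 9 ballots; Tau wins 9–4.
Tau vs Delta: Tau preferred on 2 ballots; Delta wins 11–2.
Eta vs Delta: 2 for Eta, 11 for Delta — Delta by 11–2.
Every project loses at least once (Gamma loses to Alpha; Zeta loses to Gamma; Alpha loses to Zeta; Tau loses to Zeta; Eta loses to Alpha; Delta loses to Gamma). The majority relation contains the cycle Gamma beats Zeta beats Alpha beats Gamma, so there is no Condorcet winner.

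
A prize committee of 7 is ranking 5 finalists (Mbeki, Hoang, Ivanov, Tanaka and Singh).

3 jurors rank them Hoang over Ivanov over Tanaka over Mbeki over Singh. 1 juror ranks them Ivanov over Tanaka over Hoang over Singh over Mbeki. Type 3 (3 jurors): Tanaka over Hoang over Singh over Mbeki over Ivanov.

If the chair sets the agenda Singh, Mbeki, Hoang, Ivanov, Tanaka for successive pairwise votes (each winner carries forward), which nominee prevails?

Tanaka

Round 1: Singh vs Mbeki — 4–3, Singh advances.
Round 2: Singh vs Hoang — 0–7, Hoang advances.
Round 3: Hoang vs Ivanov — 6–1, Hoang advances.
Round 4: Hoang vs Tanaka — 3–4, Tanaka advances.
Tanaka survives the agenda.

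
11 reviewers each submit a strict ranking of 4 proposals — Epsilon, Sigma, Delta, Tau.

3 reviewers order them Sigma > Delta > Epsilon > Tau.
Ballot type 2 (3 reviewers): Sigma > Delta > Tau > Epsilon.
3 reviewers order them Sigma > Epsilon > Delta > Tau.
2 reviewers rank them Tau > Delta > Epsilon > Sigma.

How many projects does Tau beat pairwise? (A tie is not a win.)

Tau against each rival (11 reviewers):
Tau vs Epsilon: Tau preferred on 3+2 = 5 ballots; Epsilon wins 6–5.
Tau–Sigma: Sigma 9–2.
Tau–Delta: Delta 9–2.
Tau beats no one; loses to Epsilon, Sigma, Delta — 0 pairwise wins.

0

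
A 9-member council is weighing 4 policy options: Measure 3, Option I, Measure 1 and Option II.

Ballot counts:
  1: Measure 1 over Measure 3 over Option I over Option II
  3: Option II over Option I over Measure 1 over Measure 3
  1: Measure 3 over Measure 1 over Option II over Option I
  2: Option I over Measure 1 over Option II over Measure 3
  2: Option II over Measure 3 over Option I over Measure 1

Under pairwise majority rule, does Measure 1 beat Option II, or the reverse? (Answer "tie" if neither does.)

Ballots ranking Measure 1 above Option II: 1 + 1 + 2 = 4.
Ballots ranking Option II above Measure 1: 9 − 4 = 5.
Option II wins the head-to-head 5–4.

Option II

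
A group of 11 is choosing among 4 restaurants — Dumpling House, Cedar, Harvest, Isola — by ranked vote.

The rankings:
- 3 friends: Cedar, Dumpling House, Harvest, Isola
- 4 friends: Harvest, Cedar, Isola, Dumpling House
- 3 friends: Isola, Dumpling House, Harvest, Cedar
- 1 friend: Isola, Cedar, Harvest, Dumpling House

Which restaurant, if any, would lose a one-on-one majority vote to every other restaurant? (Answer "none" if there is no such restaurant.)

Head-to-head results (11 friends):
Dumpling House vs Cedar: 3 to 8, Cedar.
Dumpling House vs Harvest: Dumpling House is ranked higher on 3+3 = 6 ballots, Harvest on 5. Dumpling House wins 6–5.
Dumpling House vs Isola: Isola, 8–3.
Cedar vs Harvest: Harvest, 7–4.
Cedar vs Isola: Cedar preferred on 3+4 = 7 ballots; Cedar wins 7–4.
Harvest vs Isola: 7 to 4, Harvest.
Each restaurant has at least one pairwise win (Dumpling House beats Harvest; Cedar beats Dumpling House; Harvest beats Cedar; Isola beats Dumpling House) — no Condorcet loser.

none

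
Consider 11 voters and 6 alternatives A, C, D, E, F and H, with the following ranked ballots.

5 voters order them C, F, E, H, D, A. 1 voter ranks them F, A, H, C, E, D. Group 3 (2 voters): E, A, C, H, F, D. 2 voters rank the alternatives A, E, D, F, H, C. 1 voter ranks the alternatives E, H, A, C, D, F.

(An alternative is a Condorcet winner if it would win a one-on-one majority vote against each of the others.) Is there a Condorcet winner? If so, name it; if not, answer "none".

Pairwise majorities:
A vs C: 1+2+2+1 = 6 for A, 5 for C — A by 6–5.
A–D: A 6–5.
A–E: E 8–3.
A vs F: 5 to 6, F.
A–H: H 6–5.
C–D: C 9–2.
C vs E: C is ranked higher on 5+1 = 6 ballots, E on 5. C wins 6–5.
C vs F: C is ranked higher on 5+2+1 = 8 ballots, F on 3. C wins 8–3.
C vs H: 5+2 = 7 for C, 4 for H — C by 7–4.
D vs E: E wins 11–0.
D vs F: 3 to 8, F.
D vs H: H wins 9–2.
E vs F: E preferred on 2+2+1 = 5 ballots; F wins 6–5.
E vs H: E wins 10–1.
F vs H: 8 to 3, F.
Each alternative drops at least one matchup (A loses to E; C loses to A; D loses to A; E loses to C; F loses to C; H loses to C); the cycle A → C → E → A rules out a Condorcet winner.

none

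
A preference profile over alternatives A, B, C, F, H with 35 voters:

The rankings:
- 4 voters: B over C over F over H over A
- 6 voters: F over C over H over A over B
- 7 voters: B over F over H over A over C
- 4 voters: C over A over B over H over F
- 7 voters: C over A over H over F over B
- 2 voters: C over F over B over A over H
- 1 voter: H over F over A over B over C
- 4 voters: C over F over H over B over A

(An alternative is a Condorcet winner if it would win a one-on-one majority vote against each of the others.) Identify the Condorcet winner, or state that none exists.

Pairwise majorities:
A vs B: A wins 18–17.
A vs C: C, 27–8.
A vs F: F, 24–11.
A vs H: H wins 22–13.
B vs C: C, 23–12.
B vs F: F wins 20–15.
B–H: H 18–17.
C vs F: C wins 21–14.
C vs H: C wins 27–8.
F vs H: F wins 23–12.
Only C has no losses; C is the Condorcet winner.

C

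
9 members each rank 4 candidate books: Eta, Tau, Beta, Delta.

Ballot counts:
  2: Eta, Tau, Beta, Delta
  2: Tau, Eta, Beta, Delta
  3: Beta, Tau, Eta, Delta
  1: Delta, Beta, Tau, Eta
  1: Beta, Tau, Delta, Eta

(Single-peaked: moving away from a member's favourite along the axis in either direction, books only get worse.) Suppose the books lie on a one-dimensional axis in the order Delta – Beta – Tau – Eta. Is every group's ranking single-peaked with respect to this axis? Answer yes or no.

Axis positions: Delta=1, Beta=2, Tau=3, Eta=4.
Group 1 (peak Eta at position 4): ranking walks positions 4-3-2-1, expanding outward from the peak — single-peaked.
Group 2 (peak Tau at position 3): ranking walks positions 3-4-2-1, expanding outward from the peak — single-peaked.
Group 3 (peak Beta at position 2): ranking walks positions 2-3-4-1, expanding outward from the peak — single-peaked.
Group 4 (peak Delta at position 1): ranking walks positions 1-2-3-4, expanding outward from the peak — single-peaked.
Group 5 (peak Beta at position 2): ranking walks positions 2-3-1-4, expanding outward from the peak — single-peaked.
Every ranking is single-peaked on this axis.

yes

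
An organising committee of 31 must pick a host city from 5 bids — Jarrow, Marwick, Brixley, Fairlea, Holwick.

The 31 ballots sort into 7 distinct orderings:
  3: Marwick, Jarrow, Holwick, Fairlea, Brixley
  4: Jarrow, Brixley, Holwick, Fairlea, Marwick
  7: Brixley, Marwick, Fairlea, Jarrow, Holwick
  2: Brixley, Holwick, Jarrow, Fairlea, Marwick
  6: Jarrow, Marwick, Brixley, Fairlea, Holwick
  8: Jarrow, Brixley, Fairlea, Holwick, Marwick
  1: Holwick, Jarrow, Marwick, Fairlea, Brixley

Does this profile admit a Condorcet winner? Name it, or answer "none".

Jarrow

Pairwise majorities:
Jarrow vs Marwick: 4+2+6+8+1 = 21 for Jarrow, 10 for Marwick — Jarrow by 21–10.
Jarrow vs Brixley: 22 to 9, Jarrow.
Jarrow vs Fairlea: Jarrow preferred on 3+4+2+6+8+1 = 24 ballots; Jarrow wins 24–7.
Jarrow vs Holwick: Jarrow preferred on 3+4+7+6+8 = 28 ballots; Jarrow wins 28–3.
Marwick vs Brixley: Marwick preferred on 3+6+1 = 10 ballots; Brixley wins 21–10.
Marwick vs Fairlea: 17 to 14, Marwick.
Marwick vs Holwick: 16 to 15, Marwick.
Brixley vs Fairlea: Brixley preferred on 4+7+2+6+8 = 27 ballots; Brixley wins 27–4.
Brixley vs Holwick: Brixley is ranked higher on 4+7+2+6+8 = 27 ballots, Holwick on 4. Brixley wins 27–4.
Fairlea vs Holwick: 7+6+8 = 21 for Fairlea, 10 for Holwick — Fairlea by 21–10.
Jarrow beats each of Marwick, Brixley, Fairlea, Holwick — Jarrow is the Condorcet winner.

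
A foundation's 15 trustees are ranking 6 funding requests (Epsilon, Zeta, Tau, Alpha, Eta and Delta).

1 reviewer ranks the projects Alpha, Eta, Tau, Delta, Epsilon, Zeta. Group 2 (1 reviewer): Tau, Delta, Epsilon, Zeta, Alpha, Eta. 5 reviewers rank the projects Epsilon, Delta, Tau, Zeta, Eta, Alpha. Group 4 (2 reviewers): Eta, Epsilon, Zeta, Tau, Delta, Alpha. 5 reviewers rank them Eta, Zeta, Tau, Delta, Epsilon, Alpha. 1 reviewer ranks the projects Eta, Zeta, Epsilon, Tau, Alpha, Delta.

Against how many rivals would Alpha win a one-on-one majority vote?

0

Alpha against each rival (15 reviewers):
Alpha vs Epsilon: Epsilon wins 14–1.
Alpha vs Zeta: Alpha is ranked higher on 1 ballot, Zeta on 14. Zeta wins 14–1.
Alpha vs Tau: 1 for Alpha, 14 for Tau — Tau by 14–1.
Alpha vs Eta: Alpha is ranked higher on 1+1 = 2 ballots, Eta on 13. Eta wins 13–2.
Alpha vs Delta: 2 to 13, Delta.
Alpha beats no one; loses to Epsilon, Zeta, Tau, Eta, Delta — 0 pairwise wins.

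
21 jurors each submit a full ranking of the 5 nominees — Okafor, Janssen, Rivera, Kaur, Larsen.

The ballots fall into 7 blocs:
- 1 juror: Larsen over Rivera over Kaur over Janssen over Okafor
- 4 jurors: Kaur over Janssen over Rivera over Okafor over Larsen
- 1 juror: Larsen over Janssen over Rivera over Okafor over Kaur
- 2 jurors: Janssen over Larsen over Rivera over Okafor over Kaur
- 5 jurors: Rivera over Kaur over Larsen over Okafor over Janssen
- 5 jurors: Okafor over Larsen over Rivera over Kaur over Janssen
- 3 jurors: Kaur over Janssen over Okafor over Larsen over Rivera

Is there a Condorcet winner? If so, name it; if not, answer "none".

none

Pairwise majorities:
Okafor vs Janssen: Janssen, 11–10.
Okafor vs Rivera: Okafor preferred on 5+3 = 8 ballots; Rivera wins 13–8.
Okafor vs Kaur: 1+2+5 = 8 for Okafor, 13 for Kaur — Kaur by 13–8.
Okafor–Larsen: Okafor 12–9.
Janssen–Rivera: Rivera 11–10.
Janssen vs Kaur: 3 to 18, Kaur.
Janssen vs Larsen: Janssen preferred on 4+2+3 = 9 ballots; Larsen wins 12–9.
Rivera vs Kaur: Rivera wins 14–7.
Rivera vs Larsen: Larsen wins 12–9.
Kaur vs Larsen: Kaur, 12–9.
Each nominee drops at least one matchup (Okafor loses to Janssen; Janssen loses to Rivera; Rivera loses to Larsen; Kaur loses to Rivera; Larsen loses to Okafor); the cycle Okafor → Larsen → Janssen → Okafor rules out a Condorcet winner.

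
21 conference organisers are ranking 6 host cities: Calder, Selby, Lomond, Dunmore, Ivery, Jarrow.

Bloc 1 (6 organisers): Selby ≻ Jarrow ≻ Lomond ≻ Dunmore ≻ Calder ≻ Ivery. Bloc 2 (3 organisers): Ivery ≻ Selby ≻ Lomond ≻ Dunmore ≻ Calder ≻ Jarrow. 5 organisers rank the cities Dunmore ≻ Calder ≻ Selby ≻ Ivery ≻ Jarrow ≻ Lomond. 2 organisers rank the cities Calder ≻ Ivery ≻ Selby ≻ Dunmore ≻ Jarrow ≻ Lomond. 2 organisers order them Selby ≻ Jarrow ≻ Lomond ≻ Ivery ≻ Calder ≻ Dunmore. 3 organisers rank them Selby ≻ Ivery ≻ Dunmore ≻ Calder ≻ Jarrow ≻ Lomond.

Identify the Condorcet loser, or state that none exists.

Pairwise majorities:
Calder vs Selby: Calder is ranked higher on 5+2 = 7 ballots, Selby on 14. Selby wins 14–7.
Calder vs Lomond: Lomond wins 11–10.
Calder–Dunmore: Dunmore 17–4.
Calder vs Ivery: Calder, 13–8.
Calder vs Jarrow: 13 to 8, Calder.
Selby vs Lomond: Selby is ranked higher on 6+3+5+2+2+3 = 21 ballots, Lomond on 0. Selby wins 21–0.
Selby vs Dunmore: 16 to 5, Selby.
Selby–Ivery: Selby 16–5.
Selby vs Jarrow: Selby, 21–0.
Lomond vs Dunmore: 11 to 10, Lomond.
Lomond vs Ivery: Ivery, 13–8.
Lomond vs Jarrow: Lomond preferred on 3 ballots; Jarrow wins 18–3.
Dunmore vs Ivery: Dunmore, 11–10.
Dunmore vs Jarrow: 3+5+2+3 = 13 for Dunmore, 8 for Jarrow — Dunmore by 13–8.
Ivery vs Jarrow: 13 to 8, Ivery.
No city is winless: Calder beats Ivery; Selby beats Calder; Lomond beats Calder; Dunmore beats Calder; Ivery beats Lomond; Jarrow beats Lomond. There is no Condorcet loser.

none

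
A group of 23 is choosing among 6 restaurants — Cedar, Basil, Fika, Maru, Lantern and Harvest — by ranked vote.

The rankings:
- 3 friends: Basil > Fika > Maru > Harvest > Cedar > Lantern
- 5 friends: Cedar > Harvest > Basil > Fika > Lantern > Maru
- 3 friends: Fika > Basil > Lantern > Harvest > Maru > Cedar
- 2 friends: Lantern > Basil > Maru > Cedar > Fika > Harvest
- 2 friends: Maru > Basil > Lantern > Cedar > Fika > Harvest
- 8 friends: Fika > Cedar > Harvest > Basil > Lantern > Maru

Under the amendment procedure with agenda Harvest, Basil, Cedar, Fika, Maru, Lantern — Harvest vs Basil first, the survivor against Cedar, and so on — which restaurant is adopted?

Fika

Round 1: Harvest vs Basil — 13–10, Harvest advances.
Round 2: Harvest vs Cedar — 6–17, Cedar advances.
Round 3: Cedar vs Fika — 9–14, Fika advances.
Round 4: Fika vs Maru — 19–4, Fika advances.
Round 5: Fika vs Lantern — 19–4, Fika advances.
The agenda winner is Fika.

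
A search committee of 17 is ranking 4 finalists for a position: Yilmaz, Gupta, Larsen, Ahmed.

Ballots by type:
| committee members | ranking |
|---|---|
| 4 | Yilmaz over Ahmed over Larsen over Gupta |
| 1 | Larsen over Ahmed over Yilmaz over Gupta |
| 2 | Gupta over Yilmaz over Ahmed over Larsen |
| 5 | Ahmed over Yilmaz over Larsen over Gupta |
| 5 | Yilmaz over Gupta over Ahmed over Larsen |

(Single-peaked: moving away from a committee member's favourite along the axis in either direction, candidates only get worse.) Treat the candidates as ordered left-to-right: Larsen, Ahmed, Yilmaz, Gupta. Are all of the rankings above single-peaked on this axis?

yes

Axis positions: Larsen=1, Ahmed=2, Yilmaz=3, Gupta=4.
Type 1 (peak Yilmaz at position 3): ranking walks positions 3-2-1-4, expanding outward from the peak — single-peaked.
Type 2 (peak Larsen at position 1): ranking walks positions 1-2-3-4, expanding outward from the peak — single-peaked.
Type 3 (peak Gupta at position 4): ranking walks positions 4-3-2-1, expanding outward from the peak — single-peaked.
Type 4 (peak Ahmed at position 2): ranking walks positions 2-3-1-4, expanding outward from the peak — single-peaked.
Type 5 (peak Yilmaz at position 3): ranking walks positions 3-4-2-1, expanding outward from the peak — single-peaked.
Every ranking is single-peaked on this axis.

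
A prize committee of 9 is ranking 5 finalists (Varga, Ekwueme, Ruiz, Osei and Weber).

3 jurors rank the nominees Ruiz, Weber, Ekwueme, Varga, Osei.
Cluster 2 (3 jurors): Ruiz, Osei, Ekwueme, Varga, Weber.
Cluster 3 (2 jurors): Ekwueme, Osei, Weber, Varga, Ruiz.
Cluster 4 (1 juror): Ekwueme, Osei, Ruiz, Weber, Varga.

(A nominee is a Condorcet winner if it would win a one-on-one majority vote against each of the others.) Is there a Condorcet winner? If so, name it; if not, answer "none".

Ruiz

Check each pair by majority over 9 ballots:
Varga vs Ekwueme: Ekwueme, 9–0.
Varga vs Ruiz: Ruiz wins 7–2.
Varga vs Osei: Osei, 6–3.
Varga vs Weber: Weber, 6–3.
Ekwueme vs Ruiz: Ruiz wins 6–3.
Ekwueme vs Osei: Ekwueme wins 6–3.
Ekwueme–Weber: Ekwueme 6–3.
Ruiz vs Osei: Ruiz, 6–3.
Ruiz–Weber: Ruiz 7–2.
Osei–Weber: Osei 6–3.
Only Ruiz has no losses; Ruiz is the Condorcet winner.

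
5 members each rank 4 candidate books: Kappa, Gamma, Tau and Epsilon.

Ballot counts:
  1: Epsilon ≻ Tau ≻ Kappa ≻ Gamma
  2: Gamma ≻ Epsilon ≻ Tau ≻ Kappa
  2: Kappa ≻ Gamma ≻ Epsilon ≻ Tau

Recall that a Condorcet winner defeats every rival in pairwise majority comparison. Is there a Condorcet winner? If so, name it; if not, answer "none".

Check each pair by majority over 5 ballots:
Kappa vs Gamma: Kappa wins 3–2.
Kappa vs Tau: Kappa is ranked higher on 2 ballots, Tau on 3. Tau wins 3–2.
Kappa vs Epsilon: Epsilon, 3–2.
Gamma–Tau: Gamma 4–1.
Gamma vs Epsilon: Gamma wins 4–1.
Tau vs Epsilon: Tau is ranked higher on 0 ballots, Epsilon on 5. Epsilon wins 5–0.
Every book loses at least once (Kappa loses to Tau; Gamma loses to Kappa; Tau loses to Gamma; Epsilon loses to Gamma). The majority relation contains the cycle Kappa > Gamma > Tau > Kappa, so there is no Condorcet winner.

none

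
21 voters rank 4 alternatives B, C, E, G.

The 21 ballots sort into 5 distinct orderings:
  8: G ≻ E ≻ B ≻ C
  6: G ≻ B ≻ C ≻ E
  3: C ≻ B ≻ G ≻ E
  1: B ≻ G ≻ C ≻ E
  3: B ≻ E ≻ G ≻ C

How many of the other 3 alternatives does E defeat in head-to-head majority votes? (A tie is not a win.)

1

E against each rival (21 voters):
E vs B: B, 13–8.
E vs C: E wins 11–10.
E vs G: G wins 18–3.
E beats C; loses to B, G — 1 pairwise win.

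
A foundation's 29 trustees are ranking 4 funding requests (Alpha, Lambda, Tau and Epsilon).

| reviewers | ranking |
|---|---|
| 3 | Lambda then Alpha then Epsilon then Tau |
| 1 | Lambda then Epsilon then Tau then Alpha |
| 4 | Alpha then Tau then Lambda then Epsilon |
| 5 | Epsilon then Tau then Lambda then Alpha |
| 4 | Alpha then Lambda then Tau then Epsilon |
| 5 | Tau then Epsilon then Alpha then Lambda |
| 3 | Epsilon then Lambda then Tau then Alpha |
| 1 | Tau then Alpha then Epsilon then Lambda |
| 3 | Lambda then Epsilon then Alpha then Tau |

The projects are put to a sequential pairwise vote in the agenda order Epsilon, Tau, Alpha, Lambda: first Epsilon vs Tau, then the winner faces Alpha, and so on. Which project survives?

Round 1: Epsilon vs Tau — 15–14, Epsilon advances.
Round 2: Epsilon vs Alpha — 17–12, Epsilon advances.
Round 3: Epsilon vs Lambda — 14–15, Lambda advances.
The agenda winner is Lambda.

Lambda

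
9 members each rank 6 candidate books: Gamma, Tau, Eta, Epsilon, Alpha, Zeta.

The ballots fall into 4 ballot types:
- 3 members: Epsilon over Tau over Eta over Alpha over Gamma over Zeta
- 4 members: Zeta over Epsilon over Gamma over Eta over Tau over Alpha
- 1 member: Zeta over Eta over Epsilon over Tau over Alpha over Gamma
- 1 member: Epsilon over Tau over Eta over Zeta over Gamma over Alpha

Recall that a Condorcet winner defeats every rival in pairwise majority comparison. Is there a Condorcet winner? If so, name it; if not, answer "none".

Check each pair by majority over 9 ballots:
Gamma vs Tau: 4 for Gamma, 5 for Tau — Tau by 5–4.
Gamma vs Eta: Eta wins 5–4.
Gamma–Epsilon: Epsilon 9–0.
Gamma vs Alpha: Gamma is ranked higher on 4+1 = 5 ballots, Alpha on 4. Gamma wins 5–4.
Gamma vs Zeta: Gamma is ranked higher on 3 ballots, Zeta on 6. Zeta wins 6–3.
Tau vs Eta: Tau preferred on 3+1 = 4 ballots; Eta wins 5–4.
Tau vs Epsilon: Epsilon wins 9–0.
Tau vs Alpha: 9 to 0, Tau.
Tau vs Zeta: 4 to 5, Zeta.
Eta vs Epsilon: Eta is ranked higher on 1 ballot, Epsilon on 8. Epsilon wins 8–1.
Eta vs Alpha: Eta is ranked higher on 3+4+1+1 = 9 ballots, Alpha on 0. Eta wins 9–0.
Eta vs Zeta: Eta preferred on 3+1 = 4 ballots; Zeta wins 5–4.
Epsilon vs Alpha: Epsilon wins 9–0.
Epsilon vs Zeta: Zeta wins 5–4.
Alpha–Zeta: Zeta 6–3.
Only Zeta has no losses; Zeta is the Condorcet winner.

Zeta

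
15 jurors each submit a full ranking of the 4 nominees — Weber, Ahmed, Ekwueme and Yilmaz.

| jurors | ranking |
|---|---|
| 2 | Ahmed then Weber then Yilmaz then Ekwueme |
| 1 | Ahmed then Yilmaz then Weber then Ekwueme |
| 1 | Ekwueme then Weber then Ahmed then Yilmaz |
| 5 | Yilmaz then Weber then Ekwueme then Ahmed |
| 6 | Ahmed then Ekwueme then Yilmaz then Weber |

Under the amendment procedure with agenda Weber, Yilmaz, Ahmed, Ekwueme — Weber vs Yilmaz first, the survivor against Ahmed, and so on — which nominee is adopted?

Ahmed

Round 1: Weber vs Yilmaz — 3–12, Yilmaz advances.
Round 2: Yilmaz vs Ahmed — 5–10, Ahmed advances.
Round 3: Ahmed vs Ekwueme — 9–6, Ahmed advances.
Ahmed survives the agenda.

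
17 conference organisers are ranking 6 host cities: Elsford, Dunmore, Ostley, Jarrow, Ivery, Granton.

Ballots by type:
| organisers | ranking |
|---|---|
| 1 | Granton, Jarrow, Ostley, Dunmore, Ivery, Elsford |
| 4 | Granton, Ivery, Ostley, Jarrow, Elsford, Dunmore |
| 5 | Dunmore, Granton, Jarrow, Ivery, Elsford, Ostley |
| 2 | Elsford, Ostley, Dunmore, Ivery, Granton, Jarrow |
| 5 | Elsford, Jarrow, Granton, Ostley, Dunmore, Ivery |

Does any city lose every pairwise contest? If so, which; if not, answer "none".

none

Head-to-head results (17 organisers):
Elsford vs Dunmore: Elsford wins 11–6.
Elsford vs Ostley: Elsford preferred on 5+2+5 = 12 ballots; Elsford wins 12–5.
Elsford vs Jarrow: Elsford is ranked higher on 2+5 = 7 ballots, Jarrow on 10. Jarrow wins 10–7.
Elsford vs Ivery: Elsford preferred on 2+5 = 7 ballots; Ivery wins 10–7.
Elsford vs Granton: Granton wins 10–7.
Dunmore vs Ostley: Dunmore is ranked higher on 5 ballots, Ostley on 12. Ostley wins 12–5.
Dunmore vs Jarrow: Dunmore preferred on 5+2 = 7 ballots; Jarrow wins 10–7.
Dunmore vs Ivery: 1+5+2+5 = 13 for Dunmore, 4 for Ivery — Dunmore by 13–4.
Dunmore vs Granton: Granton wins 10–7.
Ostley–Jarrow: Jarrow 11–6.
Ostley vs Ivery: 8 to 9, Ivery.
Ostley vs Granton: Ostley is ranked higher on 2 ballots, Granton on 15. Granton wins 15–2.
Jarrow–Ivery: Jarrow 11–6.
Jarrow vs Granton: 5 for Jarrow, 12 for Granton — Granton by 12–5.
Ivery vs Granton: Granton wins 15–2.
Each city has at least one pairwise win (Elsford beats Dunmore; Dunmore beats Ivery; Ostley beats Dunmore; Jarrow beats Elsford; Ivery beats Elsford; Granton beats Elsford) — no Condorcet loser.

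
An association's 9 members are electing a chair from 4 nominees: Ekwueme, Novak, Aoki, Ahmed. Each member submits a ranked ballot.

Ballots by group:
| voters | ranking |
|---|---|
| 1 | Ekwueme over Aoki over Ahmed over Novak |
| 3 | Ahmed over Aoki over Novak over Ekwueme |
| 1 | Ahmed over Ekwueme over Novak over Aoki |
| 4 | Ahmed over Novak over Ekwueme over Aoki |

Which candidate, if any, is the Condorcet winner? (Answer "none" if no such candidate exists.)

Ahmed

Head-to-head results (9 voters):
Ekwueme vs Novak: Ekwueme preferred on 1+1 = 2 ballots; Novak wins 7–2.
Ekwueme vs Aoki: Ekwueme preferred on 1+1+4 = 6 ballots; Ekwueme wins 6–3.
Ekwueme vs Ahmed: Ekwueme preferred on 1 ballot; Ahmed wins 8–1.
Novak vs Aoki: Novak preferred on 1+4 = 5 ballots; Novak wins 5–4.
Novak vs Ahmed: 0 for Novak, 9 for Ahmed — Ahmed by 9–0.
Aoki vs Ahmed: Aoki preferred on 1 ballot; Ahmed wins 8–1.
Ahmed beats each of Ekwueme, Novak, Aoki — Ahmed is the Condorcet winner.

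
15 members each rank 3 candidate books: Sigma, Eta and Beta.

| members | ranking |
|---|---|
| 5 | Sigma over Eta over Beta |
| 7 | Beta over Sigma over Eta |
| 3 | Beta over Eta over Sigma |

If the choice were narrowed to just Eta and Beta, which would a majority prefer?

Beta

Ballots ranking Eta above Beta: 5.
Ballots ranking Beta above Eta: 15 − 5 = 10.
Beta wins the head-to-head 10–5.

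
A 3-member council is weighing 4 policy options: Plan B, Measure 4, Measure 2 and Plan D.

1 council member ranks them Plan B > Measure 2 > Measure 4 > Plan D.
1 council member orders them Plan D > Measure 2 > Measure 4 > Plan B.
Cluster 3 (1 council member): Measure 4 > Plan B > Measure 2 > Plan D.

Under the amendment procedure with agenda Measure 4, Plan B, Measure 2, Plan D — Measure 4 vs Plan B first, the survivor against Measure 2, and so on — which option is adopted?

Round 1: Measure 4 vs Plan B — 2–1, Measure 4 advances.
Round 2: Measure 4 vs Measure 2 — 1–2, Measure 2 advances.
Round 3: Measure 2 vs Plan D — 2–1, Measure 2 advances.
The agenda winner is Measure 2.

Measure 2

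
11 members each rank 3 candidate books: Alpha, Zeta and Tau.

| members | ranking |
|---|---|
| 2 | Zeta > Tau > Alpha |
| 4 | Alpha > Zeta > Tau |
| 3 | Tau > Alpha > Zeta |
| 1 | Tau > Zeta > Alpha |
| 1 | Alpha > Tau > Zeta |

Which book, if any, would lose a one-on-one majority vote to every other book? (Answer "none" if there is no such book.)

Pairwise majorities:
Alpha vs Zeta: Alpha wins 8–3.
Alpha vs Tau: Tau, 6–5.
Zeta vs Tau: Zeta, 6–5.
Each book has at least one pairwise win (Alpha beats Zeta; Zeta beats Tau; Tau beats Alpha) — no Condorcet loser.

none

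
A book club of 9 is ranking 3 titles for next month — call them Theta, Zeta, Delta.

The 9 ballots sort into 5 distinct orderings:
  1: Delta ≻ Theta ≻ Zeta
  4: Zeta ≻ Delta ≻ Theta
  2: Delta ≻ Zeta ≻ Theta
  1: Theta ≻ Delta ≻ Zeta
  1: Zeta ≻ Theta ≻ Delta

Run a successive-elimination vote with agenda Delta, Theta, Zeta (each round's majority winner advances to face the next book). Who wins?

Zeta

Round 1: Delta vs Theta — 7–2, Delta advances.
Round 2: Delta vs Zeta — 4–5, Zeta advances.
Zeta survives the agenda.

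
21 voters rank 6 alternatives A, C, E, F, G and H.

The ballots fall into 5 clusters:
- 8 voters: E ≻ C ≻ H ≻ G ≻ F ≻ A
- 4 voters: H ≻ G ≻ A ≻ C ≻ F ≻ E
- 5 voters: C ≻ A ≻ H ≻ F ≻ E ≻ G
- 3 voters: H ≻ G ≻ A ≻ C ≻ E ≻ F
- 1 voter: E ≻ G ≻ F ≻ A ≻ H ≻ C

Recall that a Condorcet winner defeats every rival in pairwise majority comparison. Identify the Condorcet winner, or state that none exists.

C

Head-to-head results (21 voters):
A vs C: 8 to 13, C.
A vs E: A, 12–9.
A vs F: A is ranked higher on 4+5+3 = 12 ballots, F on 9. A wins 12–9.
A–G: G 16–5.
A–H: H 15–6.
C vs E: C wins 12–9.
C vs F: C preferred on 8+4+5+3 = 20 ballots; C wins 20–1.
C vs G: C wins 13–8.
C vs H: C is ranked higher on 8+5 = 13 ballots, H on 8. C wins 13–8.
E vs F: 12 to 9, E.
E vs G: E, 14–7.
E vs H: H, 12–9.
F vs G: G wins 16–5.
F vs H: 1 for F, 20 for H — H by 20–1.
G vs H: H wins 20–1.
C wins every pairwise contest, so C is the Condorcet winner.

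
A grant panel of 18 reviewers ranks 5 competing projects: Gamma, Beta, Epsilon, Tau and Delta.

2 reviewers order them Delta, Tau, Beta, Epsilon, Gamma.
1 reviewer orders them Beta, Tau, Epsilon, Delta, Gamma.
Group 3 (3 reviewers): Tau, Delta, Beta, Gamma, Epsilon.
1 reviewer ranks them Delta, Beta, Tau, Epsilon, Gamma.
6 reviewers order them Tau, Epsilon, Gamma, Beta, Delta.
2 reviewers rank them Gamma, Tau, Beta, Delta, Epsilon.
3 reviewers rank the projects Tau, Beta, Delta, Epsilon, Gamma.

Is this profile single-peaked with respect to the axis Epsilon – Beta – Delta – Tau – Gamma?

Axis positions: Epsilon=1, Beta=2, Delta=3, Tau=4, Gamma=5.
Group 1 (peak Delta at position 3): ranking walks positions 3-4-2-1-5, expanding outward from the peak — single-peaked.
Group 2: ranking walks positions 2-4-1-3-5; Tau is ranked above Delta even though Delta lies between Tau and the peak Beta on the axis — preferences dip and rise again. Not single-peaked.
Group 3 (peak Tau at position 4): ranking walks positions 4-3-2-5-1, expanding outward from the peak — single-peaked.
Group 4 (peak Delta at position 3): ranking walks positions 3-2-4-1-5, expanding outward from the peak — single-peaked.
Group 5: ranking walks positions 4-1-5-2-3; Epsilon is ranked above Delta even though Delta lies between Epsilon and the peak Tau on the axis — preferences dip and rise again. Not single-peaked.
Group 6: ranking walks positions 5-4-2-3-1; Beta is ranked above Delta even though Delta lies between Beta and the peak Gamma on the axis — preferences dip and rise again. Not single-peaked.
Group 7: ranking walks positions 4-2-3-1-5; Beta is ranked above Delta even though Delta lies between Beta and the peak Tau on the axis — preferences dip and rise again. Not single-peaked.
Group 2 violates single-peakedness, so the profile is not single-peaked on this axis.

no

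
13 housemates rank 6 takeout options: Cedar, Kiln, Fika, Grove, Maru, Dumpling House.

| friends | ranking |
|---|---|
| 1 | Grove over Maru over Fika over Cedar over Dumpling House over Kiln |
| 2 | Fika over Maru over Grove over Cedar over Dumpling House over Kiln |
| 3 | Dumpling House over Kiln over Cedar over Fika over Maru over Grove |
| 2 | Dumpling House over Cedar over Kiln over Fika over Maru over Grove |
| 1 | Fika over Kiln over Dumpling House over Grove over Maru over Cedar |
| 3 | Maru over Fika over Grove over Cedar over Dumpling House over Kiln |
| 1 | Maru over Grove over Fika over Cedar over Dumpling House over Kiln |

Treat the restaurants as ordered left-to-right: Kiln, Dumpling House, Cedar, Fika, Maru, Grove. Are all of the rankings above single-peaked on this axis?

no

Axis positions: Kiln=1, Dumpling House=2, Cedar=3, Fika=4, Maru=5, Grove=6.
Group 1 (peak Grove at position 6): ranking walks positions 6-5-4-3-2-1, expanding outward from the peak — single-peaked.
Group 2 (peak Fika at position 4): ranking walks positions 4-5-6-3-2-1, expanding outward from the peak — single-peaked.
Group 3 (peak Dumpling House at position 2): ranking walks positions 2-1-3-4-5-6, expanding outward from the peak — single-peaked.
Group 4 (peak Dumpling House at position 2): ranking walks positions 2-3-1-4-5-6, expanding outward from the peak — single-peaked.
Group 5: ranking walks positions 4-1-2-6-5-3; Kiln is ranked above Cedar even though Cedar lies between Kiln and the peak Fika on the axis — preferences dip and rise again. Not single-peaked.
Group 6 (peak Maru at position 5): ranking walks positions 5-4-6-3-2-1, expanding outward from the peak — single-peaked.
Group 7 (peak Maru at position 5): ranking walks positions 5-6-4-3-2-1, expanding outward from the peak — single-peaked.
Group 5 violates single-peakedness, so the profile is not single-peaked on this axis.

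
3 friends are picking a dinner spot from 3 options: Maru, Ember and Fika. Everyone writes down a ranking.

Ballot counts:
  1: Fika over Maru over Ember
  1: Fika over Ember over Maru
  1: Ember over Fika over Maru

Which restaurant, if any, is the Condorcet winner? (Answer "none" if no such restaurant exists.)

Pairwise majorities:
Maru vs Ember: 1 to 2, Ember.
Maru vs Fika: Fika wins 3–0.
Ember vs Fika: Ember preferred on 1 ballot; Fika wins 2–1.
Only Fika has no losses; Fika is the Condorcet winner.

Fika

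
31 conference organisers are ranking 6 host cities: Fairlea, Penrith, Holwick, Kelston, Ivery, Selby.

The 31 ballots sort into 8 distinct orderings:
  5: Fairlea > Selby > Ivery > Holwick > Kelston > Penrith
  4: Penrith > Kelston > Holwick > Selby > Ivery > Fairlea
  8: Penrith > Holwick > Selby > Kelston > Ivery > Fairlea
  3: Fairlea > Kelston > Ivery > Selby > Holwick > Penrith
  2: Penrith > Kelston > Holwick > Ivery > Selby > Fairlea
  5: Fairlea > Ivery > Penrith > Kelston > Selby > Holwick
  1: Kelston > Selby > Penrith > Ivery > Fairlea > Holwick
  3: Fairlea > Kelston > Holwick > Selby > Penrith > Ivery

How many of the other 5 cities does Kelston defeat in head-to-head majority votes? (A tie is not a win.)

3

Kelston against each rival (31 organisers):
Kelston–Fairlea: Fairlea 16–15.
Kelston–Penrith: Penrith 19–12.
Kelston vs Holwick: Kelston, 18–13.
Kelston vs Ivery: Kelston, 21–10.
Kelston–Selby: Kelston 18–13.
Kelston beats Holwick, Ivery, Selby; loses to Fairlea, Penrith — 3 pairwise wins.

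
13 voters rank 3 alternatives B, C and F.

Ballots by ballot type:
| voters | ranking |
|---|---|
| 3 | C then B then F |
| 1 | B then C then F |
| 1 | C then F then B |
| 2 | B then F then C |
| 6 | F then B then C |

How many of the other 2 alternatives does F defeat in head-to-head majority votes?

2

F against each rival (13 voters):
F vs B: F preferred on 1+6 = 7 ballots; F wins 7–6.
F–C: F 8–5.
F beats B, C — 2 pairwise wins.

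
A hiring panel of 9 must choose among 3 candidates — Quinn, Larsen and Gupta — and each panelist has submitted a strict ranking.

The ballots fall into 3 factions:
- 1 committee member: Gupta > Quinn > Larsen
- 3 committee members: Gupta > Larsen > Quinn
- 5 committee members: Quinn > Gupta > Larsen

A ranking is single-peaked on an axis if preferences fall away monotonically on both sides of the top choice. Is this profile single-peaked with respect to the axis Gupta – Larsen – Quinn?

no

Axis positions: Gupta=1, Larsen=2, Quinn=3.
Faction 1: ranking walks positions 1-3-2; Quinn is ranked above Larsen even though Larsen lies between Quinn and the peak Gupta on the axis — preferences dip and rise again. Not single-peaked.
Faction 2 (peak Gupta at position 1): ranking walks positions 1-2-3, expanding outward from the peak — single-peaked.
Faction 3: ranking walks positions 3-1-2; Gupta is ranked above Larsen even though Larsen lies between Gupta and the peak Quinn on the axis — preferences dip and rise again. Not single-peaked.
Faction 1 violates single-peakedness, so the profile is not single-peaked on this axis.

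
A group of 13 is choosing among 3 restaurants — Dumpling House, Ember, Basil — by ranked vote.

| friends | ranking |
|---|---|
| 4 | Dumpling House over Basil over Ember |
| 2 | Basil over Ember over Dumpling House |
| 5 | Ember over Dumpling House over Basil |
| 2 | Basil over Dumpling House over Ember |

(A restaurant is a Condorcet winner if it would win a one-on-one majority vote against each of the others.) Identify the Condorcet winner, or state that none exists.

Check each pair by majority over 13 ballots:
Dumpling House–Ember: Ember 7–6.
Dumpling House vs Basil: Dumpling House wins 9–4.
Ember vs Basil: 5 for Ember, 8 for Basil — Basil by 8–5.
Every restaurant loses at least once (Dumpling House loses to Ember; Ember loses to Basil; Basil loses to Dumpling House). The majority relation contains the cycle Dumpling House beats Basil beats Ember beats Dumpling House, so there is no Condorcet winner.

none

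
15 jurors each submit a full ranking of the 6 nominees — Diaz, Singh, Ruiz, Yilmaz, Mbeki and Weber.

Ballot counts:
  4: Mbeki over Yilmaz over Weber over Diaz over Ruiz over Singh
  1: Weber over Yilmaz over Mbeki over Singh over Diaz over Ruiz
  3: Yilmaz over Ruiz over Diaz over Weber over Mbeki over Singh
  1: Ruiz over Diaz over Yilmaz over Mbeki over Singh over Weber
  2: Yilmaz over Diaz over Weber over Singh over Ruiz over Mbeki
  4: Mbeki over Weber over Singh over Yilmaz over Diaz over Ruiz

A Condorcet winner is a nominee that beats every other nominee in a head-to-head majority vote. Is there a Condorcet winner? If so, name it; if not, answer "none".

Mbeki

Check each pair by majority over 15 ballots:
Diaz vs Singh: 10 to 5, Diaz.
Diaz vs Ruiz: 11 to 4, Diaz.
Diaz vs Yilmaz: Diaz is ranked higher on 1 ballot, Yilmaz on 14. Yilmaz wins 14–1.
Diaz vs Mbeki: 3+1+2 = 6 for Diaz, 9 for Mbeki — Mbeki by 9–6.
Diaz vs Weber: 3+1+2 = 6 for Diaz, 9 for Weber — Weber by 9–6.
Singh vs Ruiz: Singh preferred on 1+2+4 = 7 ballots; Ruiz wins 8–7.
Singh vs Yilmaz: 4 to 11, Yilmaz.
Singh vs Mbeki: 2 for Singh, 13 for Mbeki — Mbeki by 13–2.
Singh vs Weber: Singh preferred on 1 ballot; Weber wins 14–1.
Ruiz vs Yilmaz: Ruiz is ranked higher on 1 ballot, Yilmaz on 14. Yilmaz wins 14–1.
Ruiz vs Mbeki: 3+1+2 = 6 for Ruiz, 9 for Mbeki — Mbeki by 9–6.
Ruiz vs Weber: 4 to 11, Weber.
Yilmaz vs Mbeki: 1+3+1+2 = 7 for Yilmaz, 8 for Mbeki — Mbeki by 8–7.
Yilmaz vs Weber: 4+3+1+2 = 10 for Yilmaz, 5 for Weber — Yilmaz by 10–5.
Mbeki vs Weber: Mbeki is ranked higher on 4+1+4 = 9 ballots, Weber on 6. Mbeki wins 9–6.
Only Mbeki has no losses; Mbeki is the Condorcet winner.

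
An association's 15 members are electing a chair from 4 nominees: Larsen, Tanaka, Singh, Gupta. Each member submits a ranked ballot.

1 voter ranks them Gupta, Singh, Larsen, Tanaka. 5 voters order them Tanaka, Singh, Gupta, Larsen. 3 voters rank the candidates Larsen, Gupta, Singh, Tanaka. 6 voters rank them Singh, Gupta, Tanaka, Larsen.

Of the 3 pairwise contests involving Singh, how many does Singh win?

3

Singh against each rival (15 voters):
Singh–Larsen: Singh 12–3.
Singh vs Tanaka: 10 to 5, Singh.
Singh vs Gupta: Singh is ranked higher on 5+6 = 11 ballots, Gupta on 4. Singh wins 11–4.
Singh beats Larsen, Tanaka, Gupta — 3 pairwise wins.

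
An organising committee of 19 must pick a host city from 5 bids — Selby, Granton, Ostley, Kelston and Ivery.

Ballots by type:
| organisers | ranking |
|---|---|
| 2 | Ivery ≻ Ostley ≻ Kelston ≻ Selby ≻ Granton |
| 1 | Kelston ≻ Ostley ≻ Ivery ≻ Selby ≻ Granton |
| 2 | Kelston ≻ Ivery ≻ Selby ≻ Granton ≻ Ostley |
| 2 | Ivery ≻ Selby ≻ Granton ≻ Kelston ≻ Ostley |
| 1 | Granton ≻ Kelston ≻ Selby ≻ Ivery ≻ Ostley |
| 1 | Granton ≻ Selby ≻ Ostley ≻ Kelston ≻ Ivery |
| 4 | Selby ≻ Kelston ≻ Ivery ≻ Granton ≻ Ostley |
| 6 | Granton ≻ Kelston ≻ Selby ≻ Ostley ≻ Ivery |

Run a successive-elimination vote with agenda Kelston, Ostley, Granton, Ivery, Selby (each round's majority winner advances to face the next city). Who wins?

Round 1: Kelston vs Ostley — 16–3, Kelston advances.
Round 2: Kelston vs Granton — 9–10, Granton advances.
Round 3: Granton vs Ivery — 8–11, Ivery advances.
Round 4: Ivery vs Selby — 7–12, Selby advances.
Selby survives the agenda.

Selby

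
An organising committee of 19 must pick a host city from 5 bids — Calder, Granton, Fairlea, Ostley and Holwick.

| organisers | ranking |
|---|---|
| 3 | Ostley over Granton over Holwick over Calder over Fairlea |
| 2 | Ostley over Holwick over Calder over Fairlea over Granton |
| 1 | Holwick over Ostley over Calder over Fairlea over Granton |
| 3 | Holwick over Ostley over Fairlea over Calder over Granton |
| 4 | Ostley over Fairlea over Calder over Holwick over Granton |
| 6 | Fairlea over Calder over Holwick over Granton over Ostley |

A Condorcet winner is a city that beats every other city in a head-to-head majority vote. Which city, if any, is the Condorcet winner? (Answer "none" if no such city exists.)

none

Pairwise majorities:
Calder vs Granton: Calder is ranked higher on 2+1+3+4+6 = 16 ballots, Granton on 3. Calder wins 16–3.
Calder vs Fairlea: Calder is ranked higher on 3+2+1 = 6 ballots, Fairlea on 13. Fairlea wins 13–6.
Calder vs Ostley: Calder is ranked higher on 6 ballots, Ostley on 13. Ostley wins 13–6.
Calder vs Holwick: Calder is ranked higher on 4+6 = 10 ballots, Holwick on 9. Calder wins 10–9.
Granton vs Fairlea: 3 to 16, Fairlea.
Granton vs Ostley: 6 for Granton, 13 for Ostley — Ostley by 13–6.
Granton vs Holwick: 3 for Granton, 16 for Holwick — Holwick by 16–3.
Fairlea vs Ostley: 6 for Fairlea, 13 for Ostley — Ostley by 13–6.
Fairlea vs Holwick: Fairlea is ranked higher on 4+6 = 10 ballots, Holwick on 9. Fairlea wins 10–9.
Ostley vs Holwick: Ostley is ranked higher on 3+2+4 = 9 ballots, Holwick on 10. Holwick wins 10–9.
Every city loses at least once (Calder loses to Fairlea; Granton loses to Calder; Fairlea loses to Ostley; Ostley loses to Holwick; Holwick loses to Calder). The majority relation contains the cycle Calder → Holwick → Ostley → Calder, so there is no Condorcet winner.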